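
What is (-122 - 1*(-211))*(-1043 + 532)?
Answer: -45479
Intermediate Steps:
(-122 - 1*(-211))*(-1043 + 532) = (-122 + 211)*(-511) = 89*(-511) = -45479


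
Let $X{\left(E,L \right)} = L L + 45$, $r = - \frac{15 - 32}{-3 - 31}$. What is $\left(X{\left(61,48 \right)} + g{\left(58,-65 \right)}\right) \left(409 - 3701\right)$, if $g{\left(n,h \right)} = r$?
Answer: $-7731262$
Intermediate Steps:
$r = - \frac{1}{2}$ ($r = - \frac{-17}{-34} = - \frac{\left(-17\right) \left(-1\right)}{34} = \left(-1\right) \frac{1}{2} = - \frac{1}{2} \approx -0.5$)
$g{\left(n,h \right)} = - \frac{1}{2}$
$X{\left(E,L \right)} = 45 + L^{2}$ ($X{\left(E,L \right)} = L^{2} + 45 = 45 + L^{2}$)
$\left(X{\left(61,48 \right)} + g{\left(58,-65 \right)}\right) \left(409 - 3701\right) = \left(\left(45 + 48^{2}\right) - \frac{1}{2}\right) \left(409 - 3701\right) = \left(\left(45 + 2304\right) - \frac{1}{2}\right) \left(-3292\right) = \left(2349 - \frac{1}{2}\right) \left(-3292\right) = \frac{4697}{2} \left(-3292\right) = -7731262$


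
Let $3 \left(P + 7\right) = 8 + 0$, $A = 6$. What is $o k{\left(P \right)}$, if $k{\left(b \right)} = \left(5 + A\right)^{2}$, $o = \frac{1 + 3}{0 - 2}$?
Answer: $-242$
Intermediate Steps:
$o = -2$ ($o = \frac{4}{-2} = 4 \left(- \frac{1}{2}\right) = -2$)
$P = - \frac{13}{3}$ ($P = -7 + \frac{8 + 0}{3} = -7 + \frac{1}{3} \cdot 8 = -7 + \frac{8}{3} = - \frac{13}{3} \approx -4.3333$)
$k{\left(b \right)} = 121$ ($k{\left(b \right)} = \left(5 + 6\right)^{2} = 11^{2} = 121$)
$o k{\left(P \right)} = \left(-2\right) 121 = -242$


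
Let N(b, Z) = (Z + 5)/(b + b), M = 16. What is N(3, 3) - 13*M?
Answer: -620/3 ≈ -206.67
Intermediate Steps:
N(b, Z) = (5 + Z)/(2*b) (N(b, Z) = (5 + Z)/((2*b)) = (5 + Z)*(1/(2*b)) = (5 + Z)/(2*b))
N(3, 3) - 13*M = (½)*(5 + 3)/3 - 13*16 = (½)*(⅓)*8 - 208 = 4/3 - 208 = -620/3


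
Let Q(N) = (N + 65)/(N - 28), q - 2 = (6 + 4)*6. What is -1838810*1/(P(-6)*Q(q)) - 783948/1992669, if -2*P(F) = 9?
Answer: 83053534150652/759206889 ≈ 1.0940e+5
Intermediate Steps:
q = 62 (q = 2 + (6 + 4)*6 = 2 + 10*6 = 2 + 60 = 62)
Q(N) = (65 + N)/(-28 + N)
P(F) = -9/2 (P(F) = -½*9 = -9/2)
-1838810*1/(P(-6)*Q(q)) - 783948/1992669 = -1838810*(-2*(-28 + 62)/(9*(65 + 62))) - 783948/1992669 = -1838810/((127/34)*(-9/2)) - 783948*1/1992669 = -1838810/(((1/34)*127)*(-9/2)) - 261316/664223 = -1838810/((127/34)*(-9/2)) - 261316/664223 = -1838810/(-1143/68) - 261316/664223 = -1838810*(-68/1143) - 261316/664223 = 125039080/1143 - 261316/664223 = 83053534150652/759206889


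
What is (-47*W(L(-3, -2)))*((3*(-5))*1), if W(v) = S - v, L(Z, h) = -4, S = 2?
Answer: 4230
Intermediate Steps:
W(v) = 2 - v
(-47*W(L(-3, -2)))*((3*(-5))*1) = (-47*(2 - 1*(-4)))*((3*(-5))*1) = (-47*(2 + 4))*(-15*1) = -47*6*(-15) = -282*(-15) = 4230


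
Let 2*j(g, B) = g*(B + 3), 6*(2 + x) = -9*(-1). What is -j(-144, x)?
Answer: 180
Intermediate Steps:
x = -½ (x = -2 + (-9*(-1))/6 = -2 + (⅙)*9 = -2 + 3/2 = -½ ≈ -0.50000)
j(g, B) = g*(3 + B)/2 (j(g, B) = (g*(B + 3))/2 = (g*(3 + B))/2 = g*(3 + B)/2)
-j(-144, x) = -(-144)*(3 - ½)/2 = -(-144)*5/(2*2) = -1*(-180) = 180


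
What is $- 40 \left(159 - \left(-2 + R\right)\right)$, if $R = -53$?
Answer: $-8560$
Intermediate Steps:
$- 40 \left(159 - \left(-2 + R\right)\right) = - 40 \left(159 + \left(2 - -53\right)\right) = - 40 \left(159 + \left(2 + 53\right)\right) = - 40 \left(159 + 55\right) = \left(-40\right) 214 = -8560$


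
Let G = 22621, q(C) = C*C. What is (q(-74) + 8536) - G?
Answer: -8609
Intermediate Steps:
q(C) = C²
(q(-74) + 8536) - G = ((-74)² + 8536) - 1*22621 = (5476 + 8536) - 22621 = 14012 - 22621 = -8609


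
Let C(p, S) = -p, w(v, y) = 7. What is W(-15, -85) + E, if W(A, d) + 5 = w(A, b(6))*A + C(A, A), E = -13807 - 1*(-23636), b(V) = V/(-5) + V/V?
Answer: 9734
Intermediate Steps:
b(V) = 1 - V/5 (b(V) = V*(-1/5) + 1 = -V/5 + 1 = 1 - V/5)
E = 9829 (E = -13807 + 23636 = 9829)
W(A, d) = -5 + 6*A (W(A, d) = -5 + (7*A - A) = -5 + 6*A)
W(-15, -85) + E = (-5 + 6*(-15)) + 9829 = (-5 - 90) + 9829 = -95 + 9829 = 9734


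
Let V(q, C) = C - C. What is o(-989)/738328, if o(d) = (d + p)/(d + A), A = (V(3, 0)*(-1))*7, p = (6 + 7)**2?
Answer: 5/4452478 ≈ 1.1230e-6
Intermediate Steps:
V(q, C) = 0
p = 169 (p = 13**2 = 169)
A = 0 (A = (0*(-1))*7 = 0*7 = 0)
o(d) = (169 + d)/d (o(d) = (d + 169)/(d + 0) = (169 + d)/d)
o(-989)/738328 = ((169 - 989)/(-989))/738328 = -1/989*(-820)*(1/738328) = (820/989)*(1/738328) = 5/4452478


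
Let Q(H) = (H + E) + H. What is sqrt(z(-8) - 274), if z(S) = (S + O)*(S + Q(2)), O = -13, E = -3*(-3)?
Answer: I*sqrt(379) ≈ 19.468*I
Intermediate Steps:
E = 9
Q(H) = 9 + 2*H (Q(H) = (H + 9) + H = (9 + H) + H = 9 + 2*H)
z(S) = (-13 + S)*(13 + S) (z(S) = (S - 13)*(S + (9 + 2*2)) = (-13 + S)*(S + (9 + 4)) = (-13 + S)*(S + 13) = (-13 + S)*(13 + S))
sqrt(z(-8) - 274) = sqrt((-169 + (-8)**2) - 274) = sqrt((-169 + 64) - 274) = sqrt(-105 - 274) = sqrt(-379) = I*sqrt(379)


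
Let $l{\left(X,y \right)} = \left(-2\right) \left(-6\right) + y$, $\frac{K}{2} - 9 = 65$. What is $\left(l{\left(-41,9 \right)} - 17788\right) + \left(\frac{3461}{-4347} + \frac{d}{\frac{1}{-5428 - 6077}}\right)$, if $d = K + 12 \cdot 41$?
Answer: $- \frac{32085067010}{4347} \approx -7.381 \cdot 10^{6}$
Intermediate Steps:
$K = 148$ ($K = 18 + 2 \cdot 65 = 18 + 130 = 148$)
$d = 640$ ($d = 148 + 12 \cdot 41 = 148 + 492 = 640$)
$l{\left(X,y \right)} = 12 + y$
$\left(l{\left(-41,9 \right)} - 17788\right) + \left(\frac{3461}{-4347} + \frac{d}{\frac{1}{-5428 - 6077}}\right) = \left(\left(12 + 9\right) - 17788\right) + \left(\frac{3461}{-4347} + \frac{640}{\frac{1}{-5428 - 6077}}\right) = \left(21 - 17788\right) + \left(3461 \left(- \frac{1}{4347}\right) + \frac{640}{\frac{1}{-11505}}\right) = -17767 + \left(- \frac{3461}{4347} + \frac{640}{- \frac{1}{11505}}\right) = -17767 + \left(- \frac{3461}{4347} + 640 \left(-11505\right)\right) = -17767 - \frac{32007833861}{4347} = - \frac{32085067010}{4347}$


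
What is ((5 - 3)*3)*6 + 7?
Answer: 43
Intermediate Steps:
((5 - 3)*3)*6 + 7 = (2*3)*6 + 7 = 6*6 + 7 = 36 + 7 = 43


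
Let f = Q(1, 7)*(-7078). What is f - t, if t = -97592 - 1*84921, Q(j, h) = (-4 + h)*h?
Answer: 33875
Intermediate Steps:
Q(j, h) = h*(-4 + h)
t = -182513 (t = -97592 - 84921 = -182513)
f = -148638 (f = (7*(-4 + 7))*(-7078) = (7*3)*(-7078) = 21*(-7078) = -148638)
f - t = -148638 - 1*(-182513) = -148638 + 182513 = 33875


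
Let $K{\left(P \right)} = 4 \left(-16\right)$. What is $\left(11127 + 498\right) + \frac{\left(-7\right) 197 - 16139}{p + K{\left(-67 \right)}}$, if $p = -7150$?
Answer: $\frac{41940134}{3607} \approx 11627.0$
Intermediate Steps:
$K{\left(P \right)} = -64$
$\left(11127 + 498\right) + \frac{\left(-7\right) 197 - 16139}{p + K{\left(-67 \right)}} = \left(11127 + 498\right) + \frac{\left(-7\right) 197 - 16139}{-7150 - 64} = 11625 + \frac{-1379 - 16139}{-7214} = 11625 - - \frac{8759}{3607} = 11625 + \frac{8759}{3607} = \frac{41940134}{3607}$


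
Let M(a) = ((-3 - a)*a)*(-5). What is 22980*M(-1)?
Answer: -229800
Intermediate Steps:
M(a) = -5*a*(-3 - a) (M(a) = (a*(-3 - a))*(-5) = -5*a*(-3 - a))
22980*M(-1) = 22980*(5*(-1)*(3 - 1)) = 22980*(5*(-1)*2) = 22980*(-10) = -229800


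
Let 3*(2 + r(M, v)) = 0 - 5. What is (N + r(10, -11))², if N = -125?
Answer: 148996/9 ≈ 16555.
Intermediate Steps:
r(M, v) = -11/3 (r(M, v) = -2 + (0 - 5)/3 = -2 + (⅓)*(-5) = -2 - 5/3 = -11/3)
(N + r(10, -11))² = (-125 - 11/3)² = (-386/3)² = 148996/9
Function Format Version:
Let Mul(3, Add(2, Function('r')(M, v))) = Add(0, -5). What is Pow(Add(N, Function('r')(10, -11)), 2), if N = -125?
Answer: Rational(148996, 9) ≈ 16555.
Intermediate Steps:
Function('r')(M, v) = Rational(-11, 3) (Function('r')(M, v) = Add(-2, Mul(Rational(1, 3), Add(0, -5))) = Add(-2, Mul(Rational(1, 3), -5)) = Add(-2, Rational(-5, 3)) = Rational(-11, 3))
Pow(Add(N, Function('r')(10, -11)), 2) = Pow(Add(-125, Rational(-11, 3)), 2) = Pow(Rational(-386, 3), 2) = Rational(148996, 9)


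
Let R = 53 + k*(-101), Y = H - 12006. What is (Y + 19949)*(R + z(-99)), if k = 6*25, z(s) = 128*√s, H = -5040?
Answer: -43826591 + 1114752*I*√11 ≈ -4.3827e+7 + 3.6972e+6*I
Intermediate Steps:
k = 150
Y = -17046 (Y = -5040 - 12006 = -17046)
R = -15097 (R = 53 + 150*(-101) = 53 - 15150 = -15097)
(Y + 19949)*(R + z(-99)) = (-17046 + 19949)*(-15097 + 128*√(-99)) = 2903*(-15097 + 128*(3*I*√11)) = 2903*(-15097 + 384*I*√11) = -43826591 + 1114752*I*√11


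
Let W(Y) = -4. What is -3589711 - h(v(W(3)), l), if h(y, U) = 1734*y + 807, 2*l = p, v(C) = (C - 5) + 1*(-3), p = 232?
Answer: -3569710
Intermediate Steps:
v(C) = -8 + C (v(C) = (-5 + C) - 3 = -8 + C)
l = 116 (l = (½)*232 = 116)
h(y, U) = 807 + 1734*y
-3589711 - h(v(W(3)), l) = -3589711 - (807 + 1734*(-8 - 4)) = -3589711 - (807 + 1734*(-12)) = -3589711 - (807 - 20808) = -3589711 - 1*(-20001) = -3589711 + 20001 = -3569710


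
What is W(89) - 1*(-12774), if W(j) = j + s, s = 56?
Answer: 12919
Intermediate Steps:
W(j) = 56 + j (W(j) = j + 56 = 56 + j)
W(89) - 1*(-12774) = (56 + 89) - 1*(-12774) = 145 + 12774 = 12919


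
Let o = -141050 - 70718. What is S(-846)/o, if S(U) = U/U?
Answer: -1/211768 ≈ -4.7221e-6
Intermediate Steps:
S(U) = 1
o = -211768
S(-846)/o = 1/(-211768) = 1*(-1/211768) = -1/211768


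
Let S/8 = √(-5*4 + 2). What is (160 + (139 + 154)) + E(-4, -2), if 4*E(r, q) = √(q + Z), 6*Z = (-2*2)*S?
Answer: 453 + √(-2 - 16*I*√2)/4 ≈ 453.8 - 0.87884*I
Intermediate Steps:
S = 24*I*√2 (S = 8*√(-5*4 + 2) = 8*√(-20 + 2) = 8*√(-18) = 8*(3*I*√2) = 24*I*√2 ≈ 33.941*I)
Z = -16*I*√2 (Z = ((-2*2)*(24*I*√2))/6 = (-96*I*√2)/6 = -16*I*√2 ≈ -22.627*I)
E(r, q) = √(q - 16*I*√2)/4
(160 + (139 + 154)) + E(-4, -2) = (160 + (139 + 154)) + √(-2 - 16*I*√2)/4 = (160 + 293) + √(-2 - 16*I*√2)/4 = 453 + √(-2 - 16*I*√2)/4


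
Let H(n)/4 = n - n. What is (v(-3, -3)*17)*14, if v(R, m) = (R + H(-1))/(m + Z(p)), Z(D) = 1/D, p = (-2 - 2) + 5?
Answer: 357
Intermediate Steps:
p = 1 (p = -4 + 5 = 1)
H(n) = 0 (H(n) = 4*(n - n) = 4*0 = 0)
Z(D) = 1/D
v(R, m) = R/(1 + m) (v(R, m) = (R + 0)/(m + 1/1) = R/(m + 1) = R/(1 + m))
(v(-3, -3)*17)*14 = (-3/(1 - 3)*17)*14 = (-3/(-2)*17)*14 = (-3*(-½)*17)*14 = ((3/2)*17)*14 = (51/2)*14 = 357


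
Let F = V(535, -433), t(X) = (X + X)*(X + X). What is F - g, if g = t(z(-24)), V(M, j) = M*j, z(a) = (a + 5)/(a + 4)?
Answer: -23165861/100 ≈ -2.3166e+5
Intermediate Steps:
z(a) = (5 + a)/(4 + a)
t(X) = 4*X² (t(X) = (2*X)*(2*X) = 4*X²)
F = -231655 (F = 535*(-433) = -231655)
g = 361/100 (g = 4*((5 - 24)/(4 - 24))² = 4*(-19/(-20))² = 4*(-1/20*(-19))² = 4*(19/20)² = 4*(361/400) = 361/100 ≈ 3.6100)
F - g = -231655 - 1*361/100 = -231655 - 361/100 = -23165861/100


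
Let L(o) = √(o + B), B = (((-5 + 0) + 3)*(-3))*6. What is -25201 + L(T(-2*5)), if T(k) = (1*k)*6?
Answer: -25201 + 2*I*√6 ≈ -25201.0 + 4.899*I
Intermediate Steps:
B = 36 (B = ((-5 + 3)*(-3))*6 = -2*(-3)*6 = 6*6 = 36)
T(k) = 6*k (T(k) = k*6 = 6*k)
L(o) = √(36 + o) (L(o) = √(o + 36) = √(36 + o))
-25201 + L(T(-2*5)) = -25201 + √(36 + 6*(-2*5)) = -25201 + √(36 + 6*(-10)) = -25201 + √(36 - 60) = -25201 + √(-24) = -25201 + 2*I*√6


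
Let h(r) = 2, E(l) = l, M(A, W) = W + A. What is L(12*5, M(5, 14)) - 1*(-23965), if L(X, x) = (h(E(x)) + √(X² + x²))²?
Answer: 27930 + 4*√3961 ≈ 28182.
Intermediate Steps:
M(A, W) = A + W
L(X, x) = (2 + √(X² + x²))²
L(12*5, M(5, 14)) - 1*(-23965) = (2 + √((12*5)² + (5 + 14)²))² - 1*(-23965) = (2 + √(60² + 19²))² + 23965 = (2 + √(3600 + 361))² + 23965 = (2 + √3961)² + 23965 = 23965 + (2 + √3961)²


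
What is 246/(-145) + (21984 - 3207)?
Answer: 2722419/145 ≈ 18775.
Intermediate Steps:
246/(-145) + (21984 - 3207) = -1/145*246 + 18777 = -246/145 + 18777 = 2722419/145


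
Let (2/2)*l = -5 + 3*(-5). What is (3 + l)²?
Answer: 289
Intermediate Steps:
l = -20 (l = -5 + 3*(-5) = -5 - 15 = -20)
(3 + l)² = (3 - 20)² = (-17)² = 289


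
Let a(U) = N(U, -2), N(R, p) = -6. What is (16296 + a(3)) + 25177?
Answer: 41467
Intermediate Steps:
a(U) = -6
(16296 + a(3)) + 25177 = (16296 - 6) + 25177 = 16290 + 25177 = 41467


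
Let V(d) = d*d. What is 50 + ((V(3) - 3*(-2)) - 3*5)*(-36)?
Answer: 50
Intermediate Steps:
V(d) = d²
50 + ((V(3) - 3*(-2)) - 3*5)*(-36) = 50 + ((3² - 3*(-2)) - 3*5)*(-36) = 50 + ((9 + 6) - 15)*(-36) = 50 + (15 - 15)*(-36) = 50 + 0*(-36) = 50 + 0 = 50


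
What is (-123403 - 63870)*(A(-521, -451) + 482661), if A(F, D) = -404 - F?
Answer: -90411284394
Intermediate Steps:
(-123403 - 63870)*(A(-521, -451) + 482661) = (-123403 - 63870)*((-404 - 1*(-521)) + 482661) = -187273*((-404 + 521) + 482661) = -187273*(117 + 482661) = -187273*482778 = -90411284394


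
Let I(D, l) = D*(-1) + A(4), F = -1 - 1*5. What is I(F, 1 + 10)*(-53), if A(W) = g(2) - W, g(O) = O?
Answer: -212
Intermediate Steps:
A(W) = 2 - W
F = -6 (F = -1 - 5 = -6)
I(D, l) = -2 - D (I(D, l) = D*(-1) + (2 - 1*4) = -D + (2 - 4) = -D - 2 = -2 - D)
I(F, 1 + 10)*(-53) = (-2 - 1*(-6))*(-53) = (-2 + 6)*(-53) = 4*(-53) = -212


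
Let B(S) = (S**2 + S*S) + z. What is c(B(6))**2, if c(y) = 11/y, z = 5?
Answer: 1/49 ≈ 0.020408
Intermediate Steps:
B(S) = 5 + 2*S**2 (B(S) = (S**2 + S*S) + 5 = (S**2 + S**2) + 5 = 2*S**2 + 5 = 5 + 2*S**2)
c(B(6))**2 = (11/(5 + 2*6**2))**2 = (11/(5 + 2*36))**2 = (11/(5 + 72))**2 = (11/77)**2 = (11*(1/77))**2 = (1/7)**2 = 1/49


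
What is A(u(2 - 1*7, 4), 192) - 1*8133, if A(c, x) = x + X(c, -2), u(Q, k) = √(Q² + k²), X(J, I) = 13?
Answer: -7928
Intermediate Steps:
A(c, x) = 13 + x (A(c, x) = x + 13 = 13 + x)
A(u(2 - 1*7, 4), 192) - 1*8133 = (13 + 192) - 1*8133 = 205 - 8133 = -7928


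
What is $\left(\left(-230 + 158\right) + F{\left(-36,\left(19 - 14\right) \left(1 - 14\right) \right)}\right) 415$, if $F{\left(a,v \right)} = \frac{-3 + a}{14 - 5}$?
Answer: $- \frac{95035}{3} \approx -31678.0$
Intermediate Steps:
$F{\left(a,v \right)} = - \frac{1}{3} + \frac{a}{9}$ ($F{\left(a,v \right)} = \frac{-3 + a}{9} = \left(-3 + a\right) \frac{1}{9} = - \frac{1}{3} + \frac{a}{9}$)
$\left(\left(-230 + 158\right) + F{\left(-36,\left(19 - 14\right) \left(1 - 14\right) \right)}\right) 415 = \left(\left(-230 + 158\right) + \left(- \frac{1}{3} + \frac{1}{9} \left(-36\right)\right)\right) 415 = \left(-72 - \frac{13}{3}\right) 415 = \left(- \frac{229}{3}\right) 415 = - \frac{95035}{3}$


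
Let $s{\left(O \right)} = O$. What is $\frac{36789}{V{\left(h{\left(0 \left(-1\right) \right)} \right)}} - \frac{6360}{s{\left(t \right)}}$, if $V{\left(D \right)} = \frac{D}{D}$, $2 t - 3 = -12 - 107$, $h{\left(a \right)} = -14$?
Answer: $\frac{1070061}{29} \approx 36899.0$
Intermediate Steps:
$t = -58$ ($t = \frac{3}{2} + \frac{-12 - 107}{2} = \frac{3}{2} + \frac{1}{2} \left(-119\right) = \frac{3}{2} - \frac{119}{2} = -58$)
$V{\left(D \right)} = 1$
$\frac{36789}{V{\left(h{\left(0 \left(-1\right) \right)} \right)}} - \frac{6360}{s{\left(t \right)}} = \frac{36789}{1} - \frac{6360}{-58} = 36789 \cdot 1 - - \frac{3180}{29} = 36789 + \frac{3180}{29} = \frac{1070061}{29}$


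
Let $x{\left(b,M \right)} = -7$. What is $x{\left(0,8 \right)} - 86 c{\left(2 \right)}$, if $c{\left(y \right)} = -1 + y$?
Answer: $-93$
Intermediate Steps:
$x{\left(0,8 \right)} - 86 c{\left(2 \right)} = -7 - 86 \left(-1 + 2\right) = -7 - 86 = -93$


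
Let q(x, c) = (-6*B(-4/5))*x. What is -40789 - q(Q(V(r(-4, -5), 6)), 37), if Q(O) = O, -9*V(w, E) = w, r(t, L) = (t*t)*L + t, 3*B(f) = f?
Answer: -612059/15 ≈ -40804.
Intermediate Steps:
B(f) = f/3
r(t, L) = t + L*t**2 (r(t, L) = t**2*L + t = L*t**2 + t = t + L*t**2)
V(w, E) = -w/9
q(x, c) = 8*x/5 (q(x, c) = (-2*(-4/5))*x = (-2*(-4*1/5))*x = (-2*(-4)/5)*x = (-6*(-4/15))*x = 8*x/5)
-40789 - q(Q(V(r(-4, -5), 6)), 37) = -40789 - 8*(-(-4)*(1 - 5*(-4))/9)/5 = -40789 - 8*(-(-4)*(1 + 20)/9)/5 = -40789 - 8*(-(-4)*21/9)/5 = -40789 - 8*(-1/9*(-84))/5 = -40789 - 8*28/(5*3) = -40789 - 1*224/15 = -40789 - 224/15 = -612059/15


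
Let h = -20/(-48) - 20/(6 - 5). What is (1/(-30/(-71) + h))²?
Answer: 725904/266505625 ≈ 0.0027238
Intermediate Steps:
h = -235/12 (h = -20*(-1/48) - 20/1 = 5/12 - 20*1 = 5/12 - 20 = -235/12 ≈ -19.583)
(1/(-30/(-71) + h))² = (1/(-30/(-71) - 235/12))² = (1/(-30*(-1/71) - 235/12))² = (1/(30/71 - 235/12))² = (1/(-16325/852))² = (-852/16325)² = 725904/266505625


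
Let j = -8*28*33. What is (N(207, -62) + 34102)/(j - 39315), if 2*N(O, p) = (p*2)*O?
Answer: -21268/46707 ≈ -0.45535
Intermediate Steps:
N(O, p) = O*p (N(O, p) = ((p*2)*O)/2 = ((2*p)*O)/2 = (2*O*p)/2 = O*p)
j = -7392 (j = -224*33 = -7392)
(N(207, -62) + 34102)/(j - 39315) = (207*(-62) + 34102)/(-7392 - 39315) = (-12834 + 34102)/(-46707) = 21268*(-1/46707) = -21268/46707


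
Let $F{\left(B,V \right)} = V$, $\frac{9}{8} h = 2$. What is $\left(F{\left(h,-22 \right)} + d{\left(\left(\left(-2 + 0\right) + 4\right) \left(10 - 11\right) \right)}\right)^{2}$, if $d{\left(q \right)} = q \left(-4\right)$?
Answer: $196$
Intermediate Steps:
$d{\left(q \right)} = - 4 q$
$h = \frac{16}{9}$ ($h = \frac{8}{9} \cdot 2 = \frac{16}{9} \approx 1.7778$)
$\left(F{\left(h,-22 \right)} + d{\left(\left(\left(-2 + 0\right) + 4\right) \left(10 - 11\right) \right)}\right)^{2} = \left(-22 - 4 \left(\left(-2 + 0\right) + 4\right) \left(10 - 11\right)\right)^{2} = \left(-22 - 4 \left(-2 + 4\right) \left(-1\right)\right)^{2} = \left(-22 - 4 \cdot 2 \left(-1\right)\right)^{2} = \left(-22 - -8\right)^{2} = \left(-22 + 8\right)^{2} = \left(-14\right)^{2} = 196$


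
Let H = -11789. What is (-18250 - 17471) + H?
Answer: -47510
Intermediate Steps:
(-18250 - 17471) + H = (-18250 - 17471) - 11789 = -35721 - 11789 = -47510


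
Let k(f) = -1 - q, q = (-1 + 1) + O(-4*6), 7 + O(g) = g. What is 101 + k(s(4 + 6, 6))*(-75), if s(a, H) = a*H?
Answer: -2149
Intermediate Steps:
O(g) = -7 + g
q = -31 (q = (-1 + 1) + (-7 - 4*6) = 0 + (-7 - 24) = 0 - 31 = -31)
s(a, H) = H*a
k(f) = 30 (k(f) = -1 - 1*(-31) = -1 + 31 = 30)
101 + k(s(4 + 6, 6))*(-75) = 101 + 30*(-75) = 101 - 2250 = -2149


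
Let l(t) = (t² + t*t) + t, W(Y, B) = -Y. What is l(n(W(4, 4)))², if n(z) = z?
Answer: 784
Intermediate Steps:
l(t) = t + 2*t² (l(t) = (t² + t²) + t = 2*t² + t = t + 2*t²)
l(n(W(4, 4)))² = ((-1*4)*(1 + 2*(-1*4)))² = (-4*(1 + 2*(-4)))² = (-4*(1 - 8))² = (-4*(-7))² = 28² = 784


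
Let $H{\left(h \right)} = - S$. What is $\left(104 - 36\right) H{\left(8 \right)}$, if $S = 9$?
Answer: $-612$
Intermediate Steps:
$H{\left(h \right)} = -9$ ($H{\left(h \right)} = \left(-1\right) 9 = -9$)
$\left(104 - 36\right) H{\left(8 \right)} = \left(104 - 36\right) \left(-9\right) = 68 \left(-9\right) = -612$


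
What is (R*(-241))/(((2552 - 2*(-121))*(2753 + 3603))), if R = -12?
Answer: 723/4439666 ≈ 0.00016285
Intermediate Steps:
(R*(-241))/(((2552 - 2*(-121))*(2753 + 3603))) = (-12*(-241))/(((2552 - 2*(-121))*(2753 + 3603))) = 2892/(((2552 + 242)*6356)) = 2892/((2794*6356)) = 2892/17758664 = 2892*(1/17758664) = 723/4439666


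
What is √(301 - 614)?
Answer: I*√313 ≈ 17.692*I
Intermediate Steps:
√(301 - 614) = √(-313) = I*√313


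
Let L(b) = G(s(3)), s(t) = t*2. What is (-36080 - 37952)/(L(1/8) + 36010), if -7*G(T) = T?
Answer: -32389/15754 ≈ -2.0559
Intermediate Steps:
s(t) = 2*t
G(T) = -T/7
L(b) = -6/7 (L(b) = -2*3/7 = -1/7*6 = -6/7)
(-36080 - 37952)/(L(1/8) + 36010) = (-36080 - 37952)/(-6/7 + 36010) = -74032/252064/7 = -74032*7/252064 = -32389/15754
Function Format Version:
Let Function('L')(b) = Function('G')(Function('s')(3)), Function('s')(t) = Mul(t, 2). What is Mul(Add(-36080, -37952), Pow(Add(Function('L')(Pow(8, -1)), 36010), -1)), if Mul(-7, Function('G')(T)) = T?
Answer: Rational(-32389, 15754) ≈ -2.0559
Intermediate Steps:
Function('s')(t) = Mul(2, t)
Function('G')(T) = Mul(Rational(-1, 7), T)
Function('L')(b) = Rational(-6, 7) (Function('L')(b) = Mul(Rational(-1, 7), Mul(2, 3)) = Mul(Rational(-1, 7), 6) = Rational(-6, 7))
Mul(Add(-36080, -37952), Pow(Add(Function('L')(Pow(8, -1)), 36010), -1)) = Mul(Add(-36080, -37952), Pow(Add(Rational(-6, 7), 36010), -1)) = Mul(-74032, Pow(Rational(252064, 7), -1)) = Mul(-74032, Rational(7, 252064)) = Rational(-32389, 15754)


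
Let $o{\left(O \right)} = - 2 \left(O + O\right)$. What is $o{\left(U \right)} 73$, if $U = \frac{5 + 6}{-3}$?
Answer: $\frac{3212}{3} \approx 1070.7$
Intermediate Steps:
$U = - \frac{11}{3}$ ($U = 11 \left(- \frac{1}{3}\right) = - \frac{11}{3} \approx -3.6667$)
$o{\left(O \right)} = - 4 O$ ($o{\left(O \right)} = - 2 \cdot 2 O = - 4 O$)
$o{\left(U \right)} 73 = \left(-4\right) \left(- \frac{11}{3}\right) 73 = \frac{44}{3} \cdot 73 = \frac{3212}{3}$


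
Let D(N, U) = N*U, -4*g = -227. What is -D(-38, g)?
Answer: 4313/2 ≈ 2156.5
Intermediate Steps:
g = 227/4 (g = -¼*(-227) = 227/4 ≈ 56.750)
-D(-38, g) = -(-38)*227/4 = -1*(-4313/2) = 4313/2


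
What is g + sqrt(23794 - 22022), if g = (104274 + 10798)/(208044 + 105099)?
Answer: 115072/313143 + 2*sqrt(443) ≈ 42.463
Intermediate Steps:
g = 115072/313143 ≈ 0.36747
g + sqrt(23794 - 22022) = 115072/313143 + sqrt(23794 - 22022) = 115072/313143 + sqrt(1772) = 115072/313143 + 2*sqrt(443)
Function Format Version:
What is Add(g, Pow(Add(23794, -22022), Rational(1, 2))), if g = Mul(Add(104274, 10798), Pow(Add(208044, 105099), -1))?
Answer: Add(Rational(115072, 313143), Mul(2, Pow(443, Rational(1, 2)))) ≈ 42.463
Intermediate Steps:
g = Rational(115072, 313143) (g = Mul(115072, Pow(313143, -1)) = Mul(115072, Rational(1, 313143)) = Rational(115072, 313143) ≈ 0.36747)
Add(g, Pow(Add(23794, -22022), Rational(1, 2))) = Add(Rational(115072, 313143), Pow(Add(23794, -22022), Rational(1, 2))) = Add(Rational(115072, 313143), Pow(1772, Rational(1, 2))) = Add(Rational(115072, 313143), Mul(2, Pow(443, Rational(1, 2))))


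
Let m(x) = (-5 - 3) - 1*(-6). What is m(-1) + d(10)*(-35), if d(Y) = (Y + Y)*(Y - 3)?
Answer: -4902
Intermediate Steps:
m(x) = -2 (m(x) = -8 + 6 = -2)
d(Y) = 2*Y*(-3 + Y) (d(Y) = (2*Y)*(-3 + Y) = 2*Y*(-3 + Y))
m(-1) + d(10)*(-35) = -2 + (2*10*(-3 + 10))*(-35) = -2 + (2*10*7)*(-35) = -2 + 140*(-35) = -2 - 4900 = -4902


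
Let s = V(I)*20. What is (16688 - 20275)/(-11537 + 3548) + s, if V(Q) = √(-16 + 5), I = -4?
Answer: 3587/7989 + 20*I*√11 ≈ 0.44899 + 66.333*I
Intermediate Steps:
V(Q) = I*√11 (V(Q) = √(-11) = I*√11)
s = 20*I*√11 (s = (I*√11)*20 = 20*I*√11 ≈ 66.333*I)
(16688 - 20275)/(-11537 + 3548) + s = (16688 - 20275)/(-11537 + 3548) + 20*I*√11 = -3587/(-7989) + 20*I*√11 = -3587*(-1/7989) + 20*I*√11 = 3587/7989 + 20*I*√11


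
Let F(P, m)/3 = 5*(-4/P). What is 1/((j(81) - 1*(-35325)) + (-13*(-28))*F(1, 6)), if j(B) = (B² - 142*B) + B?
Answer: 1/8625 ≈ 0.00011594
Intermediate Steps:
j(B) = B² - 141*B
F(P, m) = -60/P (F(P, m) = 3*(5*(-4/P)) = 3*(-20/P) = -60/P)
1/((j(81) - 1*(-35325)) + (-13*(-28))*F(1, 6)) = 1/((81*(-141 + 81) - 1*(-35325)) + (-13*(-28))*(-60/1)) = 1/((81*(-60) + 35325) + 364*(-60*1)) = 1/((-4860 + 35325) + 364*(-60)) = 1/(30465 - 21840) = 1/8625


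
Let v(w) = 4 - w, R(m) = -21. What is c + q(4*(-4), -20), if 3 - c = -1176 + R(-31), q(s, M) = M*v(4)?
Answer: 1200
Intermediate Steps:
q(s, M) = 0 (q(s, M) = M*(4 - 1*4) = M*(4 - 4) = M*0 = 0)
c = 1200 (c = 3 - (-1176 - 21) = 3 - 1*(-1197) = 3 + 1197 = 1200)
c + q(4*(-4), -20) = 1200 + 0 = 1200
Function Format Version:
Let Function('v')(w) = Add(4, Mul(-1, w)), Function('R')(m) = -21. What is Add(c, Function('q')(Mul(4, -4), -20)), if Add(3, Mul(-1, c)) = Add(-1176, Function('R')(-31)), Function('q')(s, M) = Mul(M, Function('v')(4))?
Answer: 1200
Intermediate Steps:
Function('q')(s, M) = 0 (Function('q')(s, M) = Mul(M, Add(4, Mul(-1, 4))) = Mul(M, Add(4, -4)) = Mul(M, 0) = 0)
c = 1200 (c = Add(3, Mul(-1, Add(-1176, -21))) = Add(3, Mul(-1, -1197)) = Add(3, 1197) = 1200)
Add(c, Function('q')(Mul(4, -4), -20)) = Add(1200, 0) = 1200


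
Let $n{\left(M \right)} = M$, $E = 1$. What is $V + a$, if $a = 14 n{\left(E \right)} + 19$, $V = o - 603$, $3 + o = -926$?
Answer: $-1499$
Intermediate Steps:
$o = -929$ ($o = -3 - 926 = -929$)
$V = -1532$ ($V = -929 - 603 = -1532$)
$a = 33$ ($a = 14 \cdot 1 + 19 = 14 + 19 = 33$)
$V + a = -1532 + 33 = -1499$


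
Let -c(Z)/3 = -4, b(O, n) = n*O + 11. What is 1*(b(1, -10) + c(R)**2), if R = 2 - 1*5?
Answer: 145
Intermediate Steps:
R = -3 (R = 2 - 5 = -3)
b(O, n) = 11 + O*n (b(O, n) = O*n + 11 = 11 + O*n)
c(Z) = 12 (c(Z) = -3*(-4) = 12)
1*(b(1, -10) + c(R)**2) = 1*((11 + 1*(-10)) + 12**2) = 1*((11 - 10) + 144) = 1*(1 + 144) = 1*145 = 145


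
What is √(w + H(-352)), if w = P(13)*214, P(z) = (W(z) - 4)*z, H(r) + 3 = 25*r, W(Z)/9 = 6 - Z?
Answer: I*√195197 ≈ 441.81*I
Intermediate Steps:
W(Z) = 54 - 9*Z (W(Z) = 9*(6 - Z) = 54 - 9*Z)
H(r) = -3 + 25*r
P(z) = z*(50 - 9*z) (P(z) = ((54 - 9*z) - 4)*z = (50 - 9*z)*z = z*(50 - 9*z))
w = -186394 (w = (13*(50 - 9*13))*214 = (13*(50 - 117))*214 = (13*(-67))*214 = -871*214 = -186394)
√(w + H(-352)) = √(-186394 + (-3 + 25*(-352))) = √(-186394 + (-3 - 8800)) = √(-186394 - 8803) = √(-195197) = I*√195197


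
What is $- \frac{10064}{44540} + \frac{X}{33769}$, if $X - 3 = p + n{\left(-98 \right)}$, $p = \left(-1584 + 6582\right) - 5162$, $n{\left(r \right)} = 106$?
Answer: $- \frac{5033837}{22118695} \approx -0.22758$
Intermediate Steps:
$p = -164$ ($p = 4998 - 5162 = -164$)
$X = -55$ ($X = 3 + \left(-164 + 106\right) = 3 - 58 = -55$)
$- \frac{10064}{44540} + \frac{X}{33769} = - \frac{10064}{44540} - \frac{55}{33769} = \left(-10064\right) \frac{1}{44540} - \frac{55}{33769} = - \frac{148}{655} - \frac{55}{33769} = - \frac{5033837}{22118695}$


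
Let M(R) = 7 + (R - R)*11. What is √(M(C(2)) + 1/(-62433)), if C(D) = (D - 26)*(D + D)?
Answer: √3031677110/20811 ≈ 2.6457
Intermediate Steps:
C(D) = 2*D*(-26 + D) (C(D) = (-26 + D)*(2*D) = 2*D*(-26 + D))
M(R) = 7 (M(R) = 7 + 0*11 = 7 + 0 = 7)
√(M(C(2)) + 1/(-62433)) = √(7 + 1/(-62433)) = √(7 - 1/62433) = √(437030/62433) = √3031677110/20811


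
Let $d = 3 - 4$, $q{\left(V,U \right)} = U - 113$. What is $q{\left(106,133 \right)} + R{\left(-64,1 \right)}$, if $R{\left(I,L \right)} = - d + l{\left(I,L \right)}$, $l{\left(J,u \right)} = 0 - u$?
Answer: $20$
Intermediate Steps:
$l{\left(J,u \right)} = - u$
$q{\left(V,U \right)} = -113 + U$ ($q{\left(V,U \right)} = U - 113 = -113 + U$)
$d = -1$ ($d = 3 - 4 = -1$)
$R{\left(I,L \right)} = 1 - L$ ($R{\left(I,L \right)} = \left(-1\right) \left(-1\right) - L = 1 - L$)
$q{\left(106,133 \right)} + R{\left(-64,1 \right)} = \left(-113 + 133\right) + \left(1 - 1\right) = 20 + \left(1 - 1\right) = 20 + 0 = 20$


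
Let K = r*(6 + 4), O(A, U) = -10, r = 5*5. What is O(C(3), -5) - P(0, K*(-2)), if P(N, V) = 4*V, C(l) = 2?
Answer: 1990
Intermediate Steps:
r = 25
K = 250 (K = 25*(6 + 4) = 25*10 = 250)
O(C(3), -5) - P(0, K*(-2)) = -10 - 4*250*(-2) = -10 - 4*(-500) = -10 - 1*(-2000) = -10 + 2000 = 1990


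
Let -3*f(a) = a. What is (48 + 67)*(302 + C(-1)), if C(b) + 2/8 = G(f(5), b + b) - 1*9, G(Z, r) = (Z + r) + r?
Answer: 396175/12 ≈ 33015.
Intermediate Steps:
f(a) = -a/3
G(Z, r) = Z + 2*r
C(b) = -131/12 + 4*b (C(b) = -¼ + ((-⅓*5 + 2*(b + b)) - 1*9) = -¼ + ((-5/3 + 2*(2*b)) - 9) = -¼ + ((-5/3 + 4*b) - 9) = -¼ + (-32/3 + 4*b) = -131/12 + 4*b)
(48 + 67)*(302 + C(-1)) = (48 + 67)*(302 + (-131/12 + 4*(-1))) = 115*(302 + (-131/12 - 4)) = 115*(302 - 179/12) = 115*(3445/12) = 396175/12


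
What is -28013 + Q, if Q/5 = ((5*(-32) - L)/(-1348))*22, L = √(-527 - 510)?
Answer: -9435981/337 + 55*I*√1037/674 ≈ -28000.0 + 2.6278*I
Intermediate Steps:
L = I*√1037 (L = √(-1037) = I*√1037 ≈ 32.203*I)
Q = 4400/337 + 55*I*√1037/674 (Q = 5*(((5*(-32) - I*√1037)/(-1348))*22) = 5*(((-160 - I*√1037)*(-1/1348))*22) = 5*((40/337 + I*√1037/1348)*22) = 5*(880/337 + 11*I*√1037/674) = 4400/337 + 55*I*√1037/674 ≈ 13.056 + 2.6278*I)
-28013 + Q = -28013 + (4400/337 + 55*I*√1037/674) = -9435981/337 + 55*I*√1037/674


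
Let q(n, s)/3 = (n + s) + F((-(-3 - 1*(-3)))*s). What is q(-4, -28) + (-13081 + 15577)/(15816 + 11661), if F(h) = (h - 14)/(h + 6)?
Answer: -942545/9159 ≈ -102.91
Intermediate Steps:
F(h) = (-14 + h)/(6 + h)
q(n, s) = -7 + 3*n + 3*s (q(n, s) = 3*((n + s) + (-14 + (-(-3 - 1*(-3)))*s)/(6 + (-(-3 - 1*(-3)))*s)) = 3*((n + s) + (-14 + (-(-3 + 3))*s)/(6 + (-(-3 + 3))*s)) = 3*((n + s) + (-14 + (-1*0)*s)/(6 + (-1*0)*s)) = 3*((n + s) + (-14 + 0*s)/(6 + 0*s)) = 3*((n + s) + (-14 + 0)/(6 + 0)) = 3*((n + s) - 14/6) = 3*((n + s) + (1/6)*(-14)) = 3*((n + s) - 7/3) = 3*(-7/3 + n + s) = -7 + 3*n + 3*s)
q(-4, -28) + (-13081 + 15577)/(15816 + 11661) = (-7 + 3*(-4) + 3*(-28)) + (-13081 + 15577)/(15816 + 11661) = (-7 - 12 - 84) + 2496/27477 = -103 + 2496*(1/27477) = -103 + 832/9159 = -942545/9159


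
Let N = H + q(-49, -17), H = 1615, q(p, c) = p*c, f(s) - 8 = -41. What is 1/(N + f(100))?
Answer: 1/2415 ≈ 0.00041408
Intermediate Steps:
f(s) = -33 (f(s) = 8 - 41 = -33)
q(p, c) = c*p
N = 2448 (N = 1615 - 17*(-49) = 1615 + 833 = 2448)
1/(N + f(100)) = 1/(2448 - 33) = 1/2415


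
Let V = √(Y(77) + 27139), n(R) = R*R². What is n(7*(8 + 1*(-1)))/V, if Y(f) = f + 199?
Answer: 117649*√27415/27415 ≈ 710.55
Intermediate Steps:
Y(f) = 199 + f
n(R) = R³
V = √27415 (V = √((199 + 77) + 27139) = √(276 + 27139) = √27415 ≈ 165.57)
n(7*(8 + 1*(-1)))/V = (7*(8 + 1*(-1)))³/(√27415) = (7*(8 - 1))³*(√27415/27415) = (7*7)³*(√27415/27415) = 49³*(√27415/27415) = 117649*(√27415/27415) = 117649*√27415/27415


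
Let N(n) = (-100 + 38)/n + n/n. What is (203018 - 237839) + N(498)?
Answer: -8670211/249 ≈ -34820.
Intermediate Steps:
N(n) = 1 - 62/n (N(n) = -62/n + 1 = 1 - 62/n)
(203018 - 237839) + N(498) = (203018 - 237839) + (-62 + 498)/498 = -34821 + (1/498)*436 = -34821 + 218/249 = -8670211/249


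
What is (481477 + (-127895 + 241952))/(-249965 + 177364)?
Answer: -595534/72601 ≈ -8.2028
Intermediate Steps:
(481477 + (-127895 + 241952))/(-249965 + 177364) = (481477 + 114057)/(-72601) = 595534*(-1/72601) = -595534/72601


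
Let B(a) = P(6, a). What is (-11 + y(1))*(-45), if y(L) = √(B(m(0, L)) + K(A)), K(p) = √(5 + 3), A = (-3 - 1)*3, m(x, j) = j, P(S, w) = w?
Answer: 495 - 45*√(1 + 2*√2) ≈ 406.95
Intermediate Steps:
A = -12 (A = -4*3 = -12)
K(p) = 2*√2 (K(p) = √8 = 2*√2)
B(a) = a
y(L) = √(L + 2*√2)
(-11 + y(1))*(-45) = (-11 + √(1 + 2*√2))*(-45) = 495 - 45*√(1 + 2*√2)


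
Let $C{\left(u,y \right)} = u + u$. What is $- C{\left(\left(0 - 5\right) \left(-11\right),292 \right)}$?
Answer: $-110$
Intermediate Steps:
$C{\left(u,y \right)} = 2 u$
$- C{\left(\left(0 - 5\right) \left(-11\right),292 \right)} = - 2 \left(0 - 5\right) \left(-11\right) = - 2 \left(\left(-5\right) \left(-11\right)\right) = - 2 \cdot 55 = \left(-1\right) 110 = -110$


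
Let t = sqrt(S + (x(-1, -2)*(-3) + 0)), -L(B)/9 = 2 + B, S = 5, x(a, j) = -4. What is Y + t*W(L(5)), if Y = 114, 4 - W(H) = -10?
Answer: 114 + 14*sqrt(17) ≈ 171.72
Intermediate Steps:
L(B) = -18 - 9*B (L(B) = -9*(2 + B) = -18 - 9*B)
W(H) = 14 (W(H) = 4 - 1*(-10) = 4 + 10 = 14)
t = sqrt(17) (t = sqrt(5 + (-4*(-3) + 0)) = sqrt(5 + (12 + 0)) = sqrt(5 + 12) = sqrt(17) ≈ 4.1231)
Y + t*W(L(5)) = 114 + sqrt(17)*14 = 114 + 14*sqrt(17)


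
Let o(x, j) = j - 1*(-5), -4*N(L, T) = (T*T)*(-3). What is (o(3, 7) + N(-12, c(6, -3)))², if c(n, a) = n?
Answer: 1521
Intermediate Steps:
N(L, T) = 3*T²/4 (N(L, T) = -T*T*(-3)/4 = -T²*(-3)/4 = -(-3)*T²/4 = 3*T²/4)
o(x, j) = 5 + j (o(x, j) = j + 5 = 5 + j)
(o(3, 7) + N(-12, c(6, -3)))² = ((5 + 7) + (¾)*6²)² = (12 + (¾)*36)² = (12 + 27)² = 39² = 1521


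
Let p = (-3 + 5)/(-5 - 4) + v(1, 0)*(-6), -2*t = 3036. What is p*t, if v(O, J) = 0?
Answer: 1012/3 ≈ 337.33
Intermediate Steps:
t = -1518 (t = -½*3036 = -1518)
p = -2/9 (p = (-3 + 5)/(-5 - 4) + 0*(-6) = 2/(-9) + 0 = 2*(-⅑) + 0 = -2/9 + 0 = -2/9 ≈ -0.22222)
p*t = -2/9*(-1518) = 1012/3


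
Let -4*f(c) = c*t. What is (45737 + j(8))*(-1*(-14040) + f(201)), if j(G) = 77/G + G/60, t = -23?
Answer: 111225008471/160 ≈ 6.9516e+8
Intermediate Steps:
j(G) = 77/G + G/60 (j(G) = 77/G + G*(1/60) = 77/G + G/60)
f(c) = 23*c/4 (f(c) = -c*(-23)/4 = -(-23)*c/4 = 23*c/4)
(45737 + j(8))*(-1*(-14040) + f(201)) = (45737 + (77/8 + (1/60)*8))*(-1*(-14040) + (23/4)*201) = (45737 + (77*(⅛) + 2/15))*(14040 + 4623/4) = (45737 + (77/8 + 2/15))*(60783/4) = (45737 + 1171/120)*(60783/4) = (5489611/120)*(60783/4) = 111225008471/160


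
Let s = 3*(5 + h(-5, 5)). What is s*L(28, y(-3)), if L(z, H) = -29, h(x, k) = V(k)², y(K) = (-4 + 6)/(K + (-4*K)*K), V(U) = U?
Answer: -2610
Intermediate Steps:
y(K) = 2/(K - 4*K²)
h(x, k) = k²
s = 90 (s = 3*(5 + 5²) = 3*(5 + 25) = 3*30 = 90)
s*L(28, y(-3)) = 90*(-29) = -2610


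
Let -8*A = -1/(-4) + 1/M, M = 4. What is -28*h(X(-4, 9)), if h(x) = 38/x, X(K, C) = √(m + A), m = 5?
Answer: -4256*√79/79 ≈ -478.84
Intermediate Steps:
A = -1/16 (A = -(-1/(-4) + 1/4)/8 = -(-1*(-¼) + 1*(¼))/8 = -(¼ + ¼)/8 = -⅛*½ = -1/16 ≈ -0.062500)
X(K, C) = √79/4 (X(K, C) = √(5 - 1/16) = √(79/16) = √79/4)
-28*h(X(-4, 9)) = -1064/(√79/4) = -1064*4*√79/79 = -4256*√79/79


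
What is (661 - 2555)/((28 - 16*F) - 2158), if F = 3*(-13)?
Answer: 947/753 ≈ 1.2576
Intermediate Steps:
F = -39
(661 - 2555)/((28 - 16*F) - 2158) = (661 - 2555)/((28 - 16*(-39)) - 2158) = -1894/((28 + 624) - 2158) = -1894/(652 - 2158) = -1894/(-1506) = -1894*(-1/1506) = 947/753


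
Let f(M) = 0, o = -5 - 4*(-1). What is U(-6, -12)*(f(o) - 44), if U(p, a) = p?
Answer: 264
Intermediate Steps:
o = -1 (o = -5 + 4 = -1)
U(-6, -12)*(f(o) - 44) = -6*(0 - 44) = -6*(-44) = 264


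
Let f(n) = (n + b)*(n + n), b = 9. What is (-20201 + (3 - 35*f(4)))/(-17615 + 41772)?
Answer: -822/833 ≈ -0.98679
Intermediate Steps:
f(n) = 2*n*(9 + n) (f(n) = (n + 9)*(n + n) = (9 + n)*(2*n) = 2*n*(9 + n))
(-20201 + (3 - 35*f(4)))/(-17615 + 41772) = (-20201 + (3 - 70*4*(9 + 4)))/(-17615 + 41772) = (-20201 + (3 - 70*4*13))/24157 = (-20201 + (3 - 35*104))*(1/24157) = (-20201 + (3 - 3640))*(1/24157) = (-20201 - 3637)*(1/24157) = -23838*1/24157 = -822/833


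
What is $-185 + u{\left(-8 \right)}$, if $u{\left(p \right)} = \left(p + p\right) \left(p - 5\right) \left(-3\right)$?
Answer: $-809$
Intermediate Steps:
$u{\left(p \right)} = - 6 p \left(-5 + p\right)$ ($u{\left(p \right)} = 2 p \left(-5 + p\right) \left(-3\right) = - 6 p \left(-5 + p\right)$)
$-185 + u{\left(-8 \right)} = -185 + 6 \left(-8\right) \left(5 - -8\right) = -185 + 6 \left(-8\right) \left(5 + 8\right) = -185 + 6 \left(-8\right) 13 = -185 - 624 = -809$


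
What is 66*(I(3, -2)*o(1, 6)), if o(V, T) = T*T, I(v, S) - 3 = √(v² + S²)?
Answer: 7128 + 2376*√13 ≈ 15695.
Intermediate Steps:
I(v, S) = 3 + √(S² + v²) (I(v, S) = 3 + √(v² + S²) = 3 + √(S² + v²))
o(V, T) = T²
66*(I(3, -2)*o(1, 6)) = 66*((3 + √((-2)² + 3²))*6²) = 66*((3 + √(4 + 9))*36) = 66*((3 + √13)*36) = 66*(108 + 36*√13) = 7128 + 2376*√13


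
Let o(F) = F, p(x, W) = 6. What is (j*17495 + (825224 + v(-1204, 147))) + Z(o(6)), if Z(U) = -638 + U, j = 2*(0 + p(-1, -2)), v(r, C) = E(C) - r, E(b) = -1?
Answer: 1035735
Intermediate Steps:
v(r, C) = -1 - r
j = 12 (j = 2*(0 + 6) = 2*6 = 12)
(j*17495 + (825224 + v(-1204, 147))) + Z(o(6)) = (12*17495 + (825224 + (-1 - 1*(-1204)))) + (-638 + 6) = (209940 + (825224 + (-1 + 1204))) - 632 = (209940 + (825224 + 1203)) - 632 = (209940 + 826427) - 632 = 1036367 - 632 = 1035735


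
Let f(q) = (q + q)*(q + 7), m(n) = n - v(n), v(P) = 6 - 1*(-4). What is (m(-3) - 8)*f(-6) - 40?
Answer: 212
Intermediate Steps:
v(P) = 10 (v(P) = 6 + 4 = 10)
m(n) = -10 + n (m(n) = n - 1*10 = n - 10 = -10 + n)
f(q) = 2*q*(7 + q) (f(q) = (2*q)*(7 + q) = 2*q*(7 + q))
(m(-3) - 8)*f(-6) - 40 = ((-10 - 3) - 8)*(2*(-6)*(7 - 6)) - 40 = (-13 - 8)*(2*(-6)*1) - 40 = -21*(-12) - 40 = 252 - 40 = 212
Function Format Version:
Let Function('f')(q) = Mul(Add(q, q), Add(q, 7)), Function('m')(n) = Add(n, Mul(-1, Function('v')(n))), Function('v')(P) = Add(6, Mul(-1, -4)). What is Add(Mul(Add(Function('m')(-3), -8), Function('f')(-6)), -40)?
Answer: 212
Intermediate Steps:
Function('v')(P) = 10 (Function('v')(P) = Add(6, 4) = 10)
Function('m')(n) = Add(-10, n) (Function('m')(n) = Add(n, Mul(-1, 10)) = Add(n, -10) = Add(-10, n))
Function('f')(q) = Mul(2, q, Add(7, q)) (Function('f')(q) = Mul(Mul(2, q), Add(7, q)) = Mul(2, q, Add(7, q)))
Add(Mul(Add(Function('m')(-3), -8), Function('f')(-6)), -40) = Add(Mul(Add(Add(-10, -3), -8), Mul(2, -6, Add(7, -6))), -40) = Add(Mul(Add(-13, -8), Mul(2, -6, 1)), -40) = Add(Mul(-21, -12), -40) = Add(252, -40) = 212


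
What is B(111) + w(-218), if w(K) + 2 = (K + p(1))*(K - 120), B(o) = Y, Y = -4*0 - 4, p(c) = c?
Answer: 73340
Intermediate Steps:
Y = -4 (Y = 0 - 4 = -4)
B(o) = -4
w(K) = -2 + (1 + K)*(-120 + K) (w(K) = -2 + (K + 1)*(K - 120) = -2 + (1 + K)*(-120 + K))
B(111) + w(-218) = -4 + (-122 + (-218)² - 119*(-218)) = -4 + (-122 + 47524 + 25942) = -4 + 73344 = 73340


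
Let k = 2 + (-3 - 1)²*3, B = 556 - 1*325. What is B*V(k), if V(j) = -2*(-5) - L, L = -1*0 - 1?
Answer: 2541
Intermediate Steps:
L = -1 (L = 0 - 1 = -1)
B = 231 (B = 556 - 325 = 231)
k = 50 (k = 2 + (-4)²*3 = 2 + 16*3 = 2 + 48 = 50)
V(j) = 11 (V(j) = -2*(-5) - 1*(-1) = 10 + 1 = 11)
B*V(k) = 231*11 = 2541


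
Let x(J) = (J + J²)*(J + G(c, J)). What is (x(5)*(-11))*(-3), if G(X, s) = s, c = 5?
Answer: 9900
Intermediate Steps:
x(J) = 2*J*(J + J²) (x(J) = (J + J²)*(J + J) = (J + J²)*(2*J) = 2*J*(J + J²))
(x(5)*(-11))*(-3) = ((2*5²*(1 + 5))*(-11))*(-3) = ((2*25*6)*(-11))*(-3) = (300*(-11))*(-3) = -3300*(-3) = 9900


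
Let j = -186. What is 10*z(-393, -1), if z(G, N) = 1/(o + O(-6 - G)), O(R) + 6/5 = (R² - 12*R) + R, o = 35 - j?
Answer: 50/728659 ≈ 6.8619e-5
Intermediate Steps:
o = 221 (o = 35 - 1*(-186) = 35 + 186 = 221)
O(R) = -6/5 + R² - 11*R (O(R) = -6/5 + ((R² - 12*R) + R) = -6/5 + (R² - 11*R) = -6/5 + R² - 11*R)
z(G, N) = 1/(1429/5 + (-6 - G)² + 11*G) (z(G, N) = 1/(221 + (-6/5 + (-6 - G)² - 11*(-6 - G))) = 1/(221 + (-6/5 + (-6 - G)² + (66 + 11*G))) = 1/(221 + (324/5 + (-6 - G)² + 11*G)) = 1/(1429/5 + (-6 - G)² + 11*G))
10*z(-393, -1) = 10*(5/(1609 + 5*(-393)² + 115*(-393))) = 10*(5/(1609 + 5*154449 - 45195)) = 10*(5/(1609 + 772245 - 45195)) = 10*(5/728659) = 50/728659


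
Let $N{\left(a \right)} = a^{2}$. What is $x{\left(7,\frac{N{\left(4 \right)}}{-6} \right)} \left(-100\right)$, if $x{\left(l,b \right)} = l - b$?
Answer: $- \frac{2900}{3} \approx -966.67$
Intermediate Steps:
$x{\left(7,\frac{N{\left(4 \right)}}{-6} \right)} \left(-100\right) = \left(7 - \frac{4^{2}}{-6}\right) \left(-100\right) = \left(7 - 16 \left(- \frac{1}{6}\right)\right) \left(-100\right) = \left(7 - - \frac{8}{3}\right) \left(-100\right) = \left(7 + \frac{8}{3}\right) \left(-100\right) = \frac{29}{3} \left(-100\right) = - \frac{2900}{3}$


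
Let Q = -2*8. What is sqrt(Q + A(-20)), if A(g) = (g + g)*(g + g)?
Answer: 12*sqrt(11) ≈ 39.799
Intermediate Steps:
Q = -16
A(g) = 4*g**2 (A(g) = (2*g)*(2*g) = 4*g**2)
sqrt(Q + A(-20)) = sqrt(-16 + 4*(-20)**2) = sqrt(-16 + 4*400) = sqrt(-16 + 1600) = sqrt(1584) = 12*sqrt(11)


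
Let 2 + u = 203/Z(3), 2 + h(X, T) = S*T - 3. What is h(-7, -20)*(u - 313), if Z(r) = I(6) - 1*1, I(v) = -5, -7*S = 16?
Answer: -28405/2 ≈ -14203.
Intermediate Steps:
S = -16/7 (S = -⅐*16 = -16/7 ≈ -2.2857)
h(X, T) = -5 - 16*T/7 (h(X, T) = -2 + (-16*T/7 - 3) = -2 + (-3 - 16*T/7) = -5 - 16*T/7)
Z(r) = -6 (Z(r) = -5 - 1*1 = -5 - 1 = -6)
u = -215/6 (u = -2 + 203/(-6) = -2 + 203*(-⅙) = -2 - 203/6 = -215/6 ≈ -35.833)
h(-7, -20)*(u - 313) = (-5 - 16/7*(-20))*(-215/6 - 313) = (-5 + 320/7)*(-2093/6) = (285/7)*(-2093/6) = -28405/2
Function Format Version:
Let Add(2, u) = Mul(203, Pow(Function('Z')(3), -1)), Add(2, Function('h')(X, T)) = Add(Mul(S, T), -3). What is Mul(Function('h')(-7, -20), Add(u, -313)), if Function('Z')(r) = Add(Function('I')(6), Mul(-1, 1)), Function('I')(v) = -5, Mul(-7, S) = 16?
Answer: Rational(-28405, 2) ≈ -14203.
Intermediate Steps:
S = Rational(-16, 7) (S = Mul(Rational(-1, 7), 16) = Rational(-16, 7) ≈ -2.2857)
Function('h')(X, T) = Add(-5, Mul(Rational(-16, 7), T)) (Function('h')(X, T) = Add(-2, Add(Mul(Rational(-16, 7), T), -3)) = Add(-2, Add(-3, Mul(Rational(-16, 7), T))) = Add(-5, Mul(Rational(-16, 7), T)))
Function('Z')(r) = -6 (Function('Z')(r) = Add(-5, Mul(-1, 1)) = Add(-5, -1) = -6)
u = Rational(-215, 6) (u = Add(-2, Mul(203, Pow(-6, -1))) = Add(-2, Mul(203, Rational(-1, 6))) = Add(-2, Rational(-203, 6)) = Rational(-215, 6) ≈ -35.833)
Mul(Function('h')(-7, -20), Add(u, -313)) = Mul(Add(-5, Mul(Rational(-16, 7), -20)), Add(Rational(-215, 6), -313)) = Mul(Add(-5, Rational(320, 7)), Rational(-2093, 6)) = Mul(Rational(285, 7), Rational(-2093, 6)) = Rational(-28405, 2)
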